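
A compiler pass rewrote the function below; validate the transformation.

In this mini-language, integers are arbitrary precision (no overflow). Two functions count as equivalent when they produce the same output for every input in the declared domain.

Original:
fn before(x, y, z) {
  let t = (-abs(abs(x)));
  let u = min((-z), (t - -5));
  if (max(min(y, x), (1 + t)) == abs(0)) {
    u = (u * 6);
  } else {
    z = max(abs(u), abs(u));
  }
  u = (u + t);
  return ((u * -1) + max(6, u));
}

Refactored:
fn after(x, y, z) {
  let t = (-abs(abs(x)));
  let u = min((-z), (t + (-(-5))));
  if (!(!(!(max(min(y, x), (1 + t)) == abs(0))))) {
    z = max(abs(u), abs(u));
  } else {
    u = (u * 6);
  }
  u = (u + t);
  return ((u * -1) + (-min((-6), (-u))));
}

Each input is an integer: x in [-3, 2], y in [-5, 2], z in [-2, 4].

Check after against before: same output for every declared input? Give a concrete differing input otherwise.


The two are interchangeable: min/max/abs usage differs, arithmetic usage differs, boolean connective usage differs, and every declared input agrees.
One worked example (x=0, y=-4, z=0) — before: t := 0 | u := 0 | (max(min(y, x), (1 + t)) == abs(0)): false | z := 0 | u := 0 | result 6; after: t := 0 | u := 0 | (!(!(!(max(min(y, x), (1 + t)) == abs(0))))): true | z := 0 | u := 0 | result 6; agreement on 6.
Sweeping the whole domain (336 inputs) finds no disagreement.
verdict: equivalent


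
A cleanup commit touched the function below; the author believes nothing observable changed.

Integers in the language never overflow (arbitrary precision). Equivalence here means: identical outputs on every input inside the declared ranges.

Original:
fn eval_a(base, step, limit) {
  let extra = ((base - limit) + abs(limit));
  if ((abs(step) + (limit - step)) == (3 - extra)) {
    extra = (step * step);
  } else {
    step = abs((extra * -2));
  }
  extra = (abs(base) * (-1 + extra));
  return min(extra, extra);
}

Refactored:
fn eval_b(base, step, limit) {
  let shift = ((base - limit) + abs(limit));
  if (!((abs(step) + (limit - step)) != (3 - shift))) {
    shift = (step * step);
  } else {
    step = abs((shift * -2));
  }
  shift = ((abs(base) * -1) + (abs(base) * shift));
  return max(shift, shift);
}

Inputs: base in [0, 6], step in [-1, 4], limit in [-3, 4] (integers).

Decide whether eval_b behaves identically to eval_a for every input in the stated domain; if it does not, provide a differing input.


Whatever the rewrite altered, no input in the stated domain can expose a difference.
Spot check at base=6, step=3, limit=3 — eval_a: extra=6, then ((abs(step) + (limit - step)) == (3 - extra)) is false, then step=12, then extra=30, then returns 30. eval_b: shift=6, then (!((abs(step) + (limit - step)) != (3 - shift))) is false, then step=12, then shift=30, then returns 30. Both give 30.
Sweeping the whole domain (336 inputs) finds no disagreement.
verdict: equivalent


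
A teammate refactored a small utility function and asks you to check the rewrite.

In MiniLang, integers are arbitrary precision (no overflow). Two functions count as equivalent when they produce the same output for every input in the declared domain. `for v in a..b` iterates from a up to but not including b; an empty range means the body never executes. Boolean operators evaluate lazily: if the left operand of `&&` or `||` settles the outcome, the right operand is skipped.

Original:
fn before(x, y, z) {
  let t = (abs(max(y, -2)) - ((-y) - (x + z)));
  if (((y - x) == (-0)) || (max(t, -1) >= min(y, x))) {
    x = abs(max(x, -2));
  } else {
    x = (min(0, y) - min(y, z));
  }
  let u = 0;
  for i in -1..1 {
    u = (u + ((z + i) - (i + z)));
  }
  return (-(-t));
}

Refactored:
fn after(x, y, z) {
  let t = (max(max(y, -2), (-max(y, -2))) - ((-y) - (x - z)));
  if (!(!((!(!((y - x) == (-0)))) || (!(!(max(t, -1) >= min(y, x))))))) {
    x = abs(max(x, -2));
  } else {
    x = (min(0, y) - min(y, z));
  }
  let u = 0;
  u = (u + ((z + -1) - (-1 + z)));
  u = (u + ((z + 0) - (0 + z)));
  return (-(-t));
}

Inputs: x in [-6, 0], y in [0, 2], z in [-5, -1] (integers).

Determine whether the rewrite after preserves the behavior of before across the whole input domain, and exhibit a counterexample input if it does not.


Not equivalent: x=-6, y=0, z=-5 separates them (-11 vs -1).
before: t becomes -11; next (((y - x) == (-0)) || (max(t, -1) >= min(y, x))) evaluates to true; next x becomes 2; next u becomes 0; next at i=-1:; next u becomes 0; next at i=0:; next u becomes 0; next final value -11
after: t becomes -1; next (!(!((!(!((y - x) == (-0)))) || (!(!(max(t, -1) >= min(y, x))))))) evaluates to true; next x becomes 2; next u becomes 0; next u becomes 0; next u becomes 0; next final value -1
verdict: not equivalent; witness: x=-6, y=0, z=-5


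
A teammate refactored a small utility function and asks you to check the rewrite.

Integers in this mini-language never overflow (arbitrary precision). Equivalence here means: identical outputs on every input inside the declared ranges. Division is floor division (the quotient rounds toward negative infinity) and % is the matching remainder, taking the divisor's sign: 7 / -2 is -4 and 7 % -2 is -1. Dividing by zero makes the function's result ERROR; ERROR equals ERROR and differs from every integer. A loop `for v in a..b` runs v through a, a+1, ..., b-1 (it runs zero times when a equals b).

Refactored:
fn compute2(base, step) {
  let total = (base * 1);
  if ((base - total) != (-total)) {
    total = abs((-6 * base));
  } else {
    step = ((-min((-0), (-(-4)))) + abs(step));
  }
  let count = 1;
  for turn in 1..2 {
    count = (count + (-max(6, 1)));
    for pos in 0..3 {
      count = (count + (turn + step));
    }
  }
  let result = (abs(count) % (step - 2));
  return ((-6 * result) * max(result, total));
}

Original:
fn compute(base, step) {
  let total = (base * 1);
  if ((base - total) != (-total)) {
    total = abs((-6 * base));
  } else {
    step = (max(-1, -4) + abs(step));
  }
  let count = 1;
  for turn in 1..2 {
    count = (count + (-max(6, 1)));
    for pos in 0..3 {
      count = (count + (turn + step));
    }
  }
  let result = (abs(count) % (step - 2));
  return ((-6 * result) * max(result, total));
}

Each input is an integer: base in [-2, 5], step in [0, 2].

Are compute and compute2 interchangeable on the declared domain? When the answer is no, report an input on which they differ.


Input base=0, step=2: 0 from compute versus ERROR from compute2.
verdict: not equivalent; witness: base=0, step=2


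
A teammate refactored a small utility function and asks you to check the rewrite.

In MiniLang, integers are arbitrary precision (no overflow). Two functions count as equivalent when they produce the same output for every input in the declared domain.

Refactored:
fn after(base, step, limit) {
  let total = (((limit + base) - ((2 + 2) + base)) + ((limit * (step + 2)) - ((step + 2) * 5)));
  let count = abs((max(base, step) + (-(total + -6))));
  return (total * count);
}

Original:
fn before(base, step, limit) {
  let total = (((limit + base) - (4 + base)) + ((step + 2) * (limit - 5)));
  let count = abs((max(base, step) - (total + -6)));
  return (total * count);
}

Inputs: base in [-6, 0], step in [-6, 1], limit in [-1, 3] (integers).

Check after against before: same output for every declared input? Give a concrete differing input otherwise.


Side by side, the visible changes include: constant usage differs, plus arithmetic usage differs.
Spot check at base=0, step=0, limit=3 — before: total := -5 | count := 11 | result -55. after: total := -5 | count := 11 | result -55. Both give -55.
Every one of the 280 inputs gives matching results.
verdict: equivalent


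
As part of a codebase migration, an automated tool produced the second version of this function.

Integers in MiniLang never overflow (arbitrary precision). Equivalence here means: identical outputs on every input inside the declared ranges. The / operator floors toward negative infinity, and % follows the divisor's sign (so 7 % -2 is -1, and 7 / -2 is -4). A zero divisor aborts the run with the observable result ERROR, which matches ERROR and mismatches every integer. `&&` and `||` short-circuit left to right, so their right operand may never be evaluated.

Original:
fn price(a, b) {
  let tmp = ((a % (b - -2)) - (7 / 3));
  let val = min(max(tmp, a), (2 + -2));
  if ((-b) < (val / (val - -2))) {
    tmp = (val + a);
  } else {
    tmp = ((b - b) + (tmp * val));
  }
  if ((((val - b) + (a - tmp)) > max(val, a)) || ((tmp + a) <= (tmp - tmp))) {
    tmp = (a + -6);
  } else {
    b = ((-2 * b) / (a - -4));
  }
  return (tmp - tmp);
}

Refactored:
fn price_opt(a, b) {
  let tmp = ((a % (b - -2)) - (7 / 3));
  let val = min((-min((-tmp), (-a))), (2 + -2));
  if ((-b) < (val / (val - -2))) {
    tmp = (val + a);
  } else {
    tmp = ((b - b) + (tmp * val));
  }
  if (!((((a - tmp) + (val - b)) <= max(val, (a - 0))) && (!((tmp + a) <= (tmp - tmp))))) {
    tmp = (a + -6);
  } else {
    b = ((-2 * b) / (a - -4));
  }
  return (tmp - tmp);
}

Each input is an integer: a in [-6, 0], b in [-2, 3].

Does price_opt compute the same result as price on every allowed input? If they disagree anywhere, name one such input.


Equivalent — the differences include boolean connective usage differs, constant usage differs, comparison usage differs, min/max/abs usage differs, arithmetic usage differs, yet no declared input distinguishes the two.
Spot check at a=-1, b=-1 — price: tmp := -2 | val := -1 | ((-b) < (val / (val - -2))): false | tmp := 2 | ((((val - b) + (a - tmp)) > max(val, a)) || ((tmp + a) <= (tmp - tmp))): false | b := 0 | result 0. price_opt: tmp := -2 | val := -1 | ((-b) < (val / (val - -2))): false | tmp := 2 | (!((((a - tmp) + (val - b)) <= max(val, (a - 0))) && (!((tmp + a) <= (tmp - tmp))))): false | b := 0 | result 0. Both give 0.
Sweeping the whole domain (42 inputs) finds no disagreement.
verdict: equivalent


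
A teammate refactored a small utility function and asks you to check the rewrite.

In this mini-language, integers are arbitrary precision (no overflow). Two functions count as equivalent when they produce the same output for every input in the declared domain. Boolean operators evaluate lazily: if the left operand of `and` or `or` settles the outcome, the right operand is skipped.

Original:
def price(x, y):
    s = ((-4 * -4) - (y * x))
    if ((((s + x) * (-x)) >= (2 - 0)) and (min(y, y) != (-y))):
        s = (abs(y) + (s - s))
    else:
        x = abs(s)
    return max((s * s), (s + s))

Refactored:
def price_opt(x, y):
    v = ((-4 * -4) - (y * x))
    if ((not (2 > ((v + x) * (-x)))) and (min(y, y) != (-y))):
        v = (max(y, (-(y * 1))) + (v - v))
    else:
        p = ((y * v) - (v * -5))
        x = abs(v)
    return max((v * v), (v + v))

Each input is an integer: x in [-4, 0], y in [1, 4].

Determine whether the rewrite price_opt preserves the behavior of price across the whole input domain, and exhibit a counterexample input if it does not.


The two versions differ — the changes include statement counts differ, and comparison usage differs, and constant usage differs, and boolean connective usage differs, and min/max/abs usage differs, and arithmetic usage differs, and local variable names differ.
Spot check at x=0, y=3 — price: s becomes 16; next ((((s + x) * (-x)) >= (2 - 0)) and (min(y, y) != (-y))) evaluates to false; next x becomes 16; next final value 256. price_opt: v becomes 16; next ((not (2 > ((v + x) * (-x)))) and (min(y, y) != (-y))) evaluates to false; next p becomes 128; next x becomes 16; next final value 256. Both give 256.
Every one of the 20 inputs gives matching results.
verdict: equivalent


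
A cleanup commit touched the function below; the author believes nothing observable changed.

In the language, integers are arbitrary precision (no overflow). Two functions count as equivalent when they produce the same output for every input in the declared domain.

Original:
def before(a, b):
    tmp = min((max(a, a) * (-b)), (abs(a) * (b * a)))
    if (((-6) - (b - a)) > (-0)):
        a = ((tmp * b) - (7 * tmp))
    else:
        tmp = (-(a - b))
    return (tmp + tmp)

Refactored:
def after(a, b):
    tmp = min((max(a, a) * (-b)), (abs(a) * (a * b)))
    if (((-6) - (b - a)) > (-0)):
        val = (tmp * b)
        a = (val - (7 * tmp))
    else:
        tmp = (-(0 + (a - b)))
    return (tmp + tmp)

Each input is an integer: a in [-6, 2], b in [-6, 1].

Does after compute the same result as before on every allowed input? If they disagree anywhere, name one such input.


Comparing the listings, the differences include: local variable names differ; and statement counts differ; and constant usage differs; and arithmetic usage differs.
Tracing a=-3, b=-6: before: tmp = -18; (((-6) - (b - a)) > (-0)) -> false; tmp = -3; return -6 | after: tmp = -18; (((-6) - (b - a)) > (-0)) -> false; tmp = -3; return -6 — matching result -6.
Across all 72 domain points the two functions coincide.
verdict: equivalent


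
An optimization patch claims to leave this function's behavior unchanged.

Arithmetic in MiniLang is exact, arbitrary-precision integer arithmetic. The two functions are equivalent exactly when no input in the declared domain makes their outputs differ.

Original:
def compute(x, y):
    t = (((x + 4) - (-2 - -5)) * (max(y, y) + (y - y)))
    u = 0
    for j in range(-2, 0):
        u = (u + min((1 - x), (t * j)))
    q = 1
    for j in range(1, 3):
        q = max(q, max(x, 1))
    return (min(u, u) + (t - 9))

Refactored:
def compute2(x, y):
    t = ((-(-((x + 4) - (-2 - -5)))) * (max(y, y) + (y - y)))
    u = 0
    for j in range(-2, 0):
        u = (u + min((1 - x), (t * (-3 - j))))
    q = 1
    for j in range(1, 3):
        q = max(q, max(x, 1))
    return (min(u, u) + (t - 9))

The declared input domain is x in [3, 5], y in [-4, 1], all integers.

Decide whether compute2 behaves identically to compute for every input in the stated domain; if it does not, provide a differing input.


Equivalent — the differences include constant usage differs, arithmetic usage differs, yet no declared input distinguishes the two.
Tracing x=3, y=-2: compute: t becomes -8; next u becomes 0; next at j=-2:; next u becomes -2; next at j=-1:; next u becomes -4; next q becomes 1; next at j=1:; next q becomes 3; next at j=2:; next q becomes 3; next final value -21 | compute2: t becomes -8; next u becomes 0; next at j=-2:; next u becomes -2; next at j=-1:; next u becomes -4; next q becomes 1; next at j=1:; next q becomes 3; next at j=2:; next q becomes 3; next final value -21 — matching result -21.
Every one of the 18 inputs gives matching results.
verdict: equivalent


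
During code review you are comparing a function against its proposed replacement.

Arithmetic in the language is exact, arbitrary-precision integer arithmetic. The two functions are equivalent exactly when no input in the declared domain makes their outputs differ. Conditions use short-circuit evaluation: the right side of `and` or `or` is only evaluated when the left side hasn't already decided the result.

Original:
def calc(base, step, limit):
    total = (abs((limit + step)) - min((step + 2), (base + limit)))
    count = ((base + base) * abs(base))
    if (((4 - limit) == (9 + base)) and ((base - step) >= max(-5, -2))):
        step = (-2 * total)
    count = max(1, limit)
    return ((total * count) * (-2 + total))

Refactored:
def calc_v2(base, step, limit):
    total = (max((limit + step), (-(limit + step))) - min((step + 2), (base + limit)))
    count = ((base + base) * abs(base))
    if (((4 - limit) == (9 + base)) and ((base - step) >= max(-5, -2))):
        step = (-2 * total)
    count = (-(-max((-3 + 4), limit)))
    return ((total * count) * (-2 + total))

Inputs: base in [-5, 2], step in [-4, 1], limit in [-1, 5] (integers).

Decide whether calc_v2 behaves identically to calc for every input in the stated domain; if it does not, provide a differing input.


Equivalent — the differences include arithmetic usage differs, and constant usage differs, and min/max/abs usage differs, yet no declared input distinguishes the two.
One worked example (base=-5, step=1, limit=5) — calc: total=6, then count=-50, then (((4 - limit) == (9 + base)) and ((base - step) >= max(-5, -2))) is false, then count=5, then returns 120; calc_v2: total=6, then count=-50, then (((4 - limit) == (9 + base)) and ((base - step) >= max(-5, -2))) is false, then count=5, then returns 120; agreement on 120.
Sweeping the whole domain (336 inputs) finds no disagreement.
verdict: equivalent


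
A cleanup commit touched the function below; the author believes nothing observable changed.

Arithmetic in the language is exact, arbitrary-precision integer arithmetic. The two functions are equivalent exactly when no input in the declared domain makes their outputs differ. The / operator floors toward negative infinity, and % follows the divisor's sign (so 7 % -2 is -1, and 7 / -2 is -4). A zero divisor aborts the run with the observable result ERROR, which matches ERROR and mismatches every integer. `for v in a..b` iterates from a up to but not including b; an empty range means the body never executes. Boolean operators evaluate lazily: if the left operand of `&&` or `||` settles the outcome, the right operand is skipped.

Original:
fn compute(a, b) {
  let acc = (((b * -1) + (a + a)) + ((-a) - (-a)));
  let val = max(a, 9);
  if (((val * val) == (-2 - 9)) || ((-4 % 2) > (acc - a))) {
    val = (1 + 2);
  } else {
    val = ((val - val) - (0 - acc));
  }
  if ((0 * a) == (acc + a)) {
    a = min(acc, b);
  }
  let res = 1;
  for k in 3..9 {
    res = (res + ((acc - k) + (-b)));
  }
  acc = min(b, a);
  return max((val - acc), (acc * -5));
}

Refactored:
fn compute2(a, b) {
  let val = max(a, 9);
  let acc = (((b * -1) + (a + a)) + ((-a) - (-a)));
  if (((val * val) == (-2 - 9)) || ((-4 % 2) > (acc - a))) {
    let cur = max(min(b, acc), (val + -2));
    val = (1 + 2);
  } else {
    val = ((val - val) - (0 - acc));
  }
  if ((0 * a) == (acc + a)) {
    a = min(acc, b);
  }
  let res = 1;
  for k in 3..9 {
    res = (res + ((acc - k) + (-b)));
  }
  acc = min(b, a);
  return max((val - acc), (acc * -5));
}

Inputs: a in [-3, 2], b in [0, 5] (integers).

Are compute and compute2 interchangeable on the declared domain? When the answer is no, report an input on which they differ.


Differences: constant usage differs; and arithmetic usage differs; and min/max/abs usage differs; and local variable names differ; and statement counts differ — yet all 36 inputs agree.
verdict: equivalent


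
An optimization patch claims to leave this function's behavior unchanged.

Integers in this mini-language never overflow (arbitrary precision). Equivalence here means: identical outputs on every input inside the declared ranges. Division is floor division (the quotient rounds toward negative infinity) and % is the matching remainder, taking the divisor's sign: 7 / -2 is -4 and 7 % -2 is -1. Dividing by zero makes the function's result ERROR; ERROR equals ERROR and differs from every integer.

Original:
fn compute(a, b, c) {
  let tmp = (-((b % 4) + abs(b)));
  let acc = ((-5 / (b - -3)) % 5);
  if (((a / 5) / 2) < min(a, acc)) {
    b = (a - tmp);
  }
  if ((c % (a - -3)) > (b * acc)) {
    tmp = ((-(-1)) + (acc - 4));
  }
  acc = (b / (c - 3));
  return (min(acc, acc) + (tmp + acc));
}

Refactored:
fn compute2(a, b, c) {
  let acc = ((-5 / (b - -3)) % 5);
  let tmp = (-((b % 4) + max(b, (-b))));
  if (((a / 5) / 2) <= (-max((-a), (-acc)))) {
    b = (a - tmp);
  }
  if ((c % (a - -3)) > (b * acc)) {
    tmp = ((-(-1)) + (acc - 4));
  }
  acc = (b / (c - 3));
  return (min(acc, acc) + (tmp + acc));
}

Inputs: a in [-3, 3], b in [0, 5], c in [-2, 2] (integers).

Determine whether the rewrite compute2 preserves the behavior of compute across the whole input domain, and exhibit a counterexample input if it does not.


Take a=-1, b=0, c=2.
compute: tmp = 0; acc = 3; (((a / 5) / 2) < min(a, acc)) -> false; ((c % (a - -3)) > (b * acc)) -> false; acc = 0; return 0
compute2: acc = 3; tmp = 0; (((a / 5) / 2) <= (-max((-a), (-acc)))) -> true; b = -1; ((c % (a - -3)) > (b * acc)) -> true; tmp = 0; acc = 1; return 2
0 != 2, so the rewrite changes behavior.
verdict: not equivalent; witness: a=-1, b=0, c=2


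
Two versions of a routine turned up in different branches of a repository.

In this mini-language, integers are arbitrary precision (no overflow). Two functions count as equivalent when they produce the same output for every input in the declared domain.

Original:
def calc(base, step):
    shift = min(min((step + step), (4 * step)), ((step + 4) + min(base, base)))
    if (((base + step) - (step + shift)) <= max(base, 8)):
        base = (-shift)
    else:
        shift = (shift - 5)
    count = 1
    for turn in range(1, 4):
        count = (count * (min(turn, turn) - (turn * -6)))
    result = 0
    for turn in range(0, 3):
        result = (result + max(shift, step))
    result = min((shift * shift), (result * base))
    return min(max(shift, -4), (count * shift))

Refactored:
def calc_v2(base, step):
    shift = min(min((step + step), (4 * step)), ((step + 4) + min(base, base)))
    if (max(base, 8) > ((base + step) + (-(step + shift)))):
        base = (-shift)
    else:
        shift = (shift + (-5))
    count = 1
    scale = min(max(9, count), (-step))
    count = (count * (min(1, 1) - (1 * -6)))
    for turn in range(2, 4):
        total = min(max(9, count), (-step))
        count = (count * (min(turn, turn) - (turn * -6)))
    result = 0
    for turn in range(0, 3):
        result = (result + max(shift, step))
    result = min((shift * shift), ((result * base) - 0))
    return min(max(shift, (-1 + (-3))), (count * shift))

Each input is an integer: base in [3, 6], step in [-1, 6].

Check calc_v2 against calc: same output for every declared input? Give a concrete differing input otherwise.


These are not equivalent — on base=4, step=-1 the outputs split (-8232 vs -18522).
calc: shift=-4, then (((base + step) - (step + shift)) <= max(base, 8)) is true, then base=4, then count=1, then (turn=1), then count=7, then (turn=2), then count=98, then (turn=3), then count=2058, then result=0, then (turn=0), then result=-1, then (turn=1), then result=-2, then (turn=2), then result=-3, then result=-12, then returns -8232
calc_v2: shift=-4, then (max(base, 8) > ((base + step) + (-(step + shift)))) is false, then shift=-9, then count=1, then scale=1, then count=7, then (turn=2), then total=1, then count=98, then (turn=3), then total=1, then count=2058, then result=0, then (turn=0), then result=-1, then (turn=1), then result=-2, then (turn=2), then result=-3, then result=-12, then returns -18522
verdict: not equivalent; witness: base=4, step=-1


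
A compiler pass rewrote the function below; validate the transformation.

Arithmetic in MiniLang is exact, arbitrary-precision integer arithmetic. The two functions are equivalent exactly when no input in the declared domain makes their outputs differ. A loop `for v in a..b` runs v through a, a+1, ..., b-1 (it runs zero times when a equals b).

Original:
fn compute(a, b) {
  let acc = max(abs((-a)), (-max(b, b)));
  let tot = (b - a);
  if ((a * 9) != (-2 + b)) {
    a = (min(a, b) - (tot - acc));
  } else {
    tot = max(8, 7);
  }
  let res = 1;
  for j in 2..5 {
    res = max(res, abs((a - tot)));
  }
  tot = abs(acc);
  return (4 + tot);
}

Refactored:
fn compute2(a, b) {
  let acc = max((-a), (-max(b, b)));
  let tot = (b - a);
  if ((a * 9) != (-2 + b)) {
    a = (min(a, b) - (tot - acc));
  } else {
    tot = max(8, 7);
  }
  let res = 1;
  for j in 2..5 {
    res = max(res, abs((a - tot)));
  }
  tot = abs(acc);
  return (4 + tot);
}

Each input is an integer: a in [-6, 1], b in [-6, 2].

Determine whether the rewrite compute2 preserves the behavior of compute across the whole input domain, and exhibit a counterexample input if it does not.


Try a=1, b=0.
compute: acc=1, then tot=-1, then ((a * 9) != (-2 + b)) is true, then a=2, then res=1, then (j=2), then res=3, then (j=3), then res=3, then (j=4), then res=3, then tot=1, then returns 5
compute2: acc=0, then tot=-1, then ((a * 9) != (-2 + b)) is true, then a=1, then res=1, then (j=2), then res=2, then (j=3), then res=2, then (j=4), then res=2, then tot=0, then returns 4
5 and 4 differ, so these are not the same function on this domain.
verdict: not equivalent; witness: a=1, b=0


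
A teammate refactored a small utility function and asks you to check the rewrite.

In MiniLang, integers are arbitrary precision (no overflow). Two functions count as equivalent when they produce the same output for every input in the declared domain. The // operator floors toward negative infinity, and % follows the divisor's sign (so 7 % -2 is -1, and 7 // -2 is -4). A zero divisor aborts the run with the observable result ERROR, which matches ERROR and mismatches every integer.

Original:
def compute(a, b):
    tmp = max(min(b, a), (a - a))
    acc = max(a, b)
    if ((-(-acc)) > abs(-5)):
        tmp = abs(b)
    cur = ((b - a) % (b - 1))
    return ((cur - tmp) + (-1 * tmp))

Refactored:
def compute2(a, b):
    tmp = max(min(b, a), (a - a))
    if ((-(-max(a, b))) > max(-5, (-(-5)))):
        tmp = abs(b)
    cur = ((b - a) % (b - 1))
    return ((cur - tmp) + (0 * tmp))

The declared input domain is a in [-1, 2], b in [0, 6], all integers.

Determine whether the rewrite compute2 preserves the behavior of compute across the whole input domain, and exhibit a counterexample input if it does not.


At a=-1, b=6: compute gives -10, compute2 gives -4.
verdict: not equivalent; witness: a=-1, b=6


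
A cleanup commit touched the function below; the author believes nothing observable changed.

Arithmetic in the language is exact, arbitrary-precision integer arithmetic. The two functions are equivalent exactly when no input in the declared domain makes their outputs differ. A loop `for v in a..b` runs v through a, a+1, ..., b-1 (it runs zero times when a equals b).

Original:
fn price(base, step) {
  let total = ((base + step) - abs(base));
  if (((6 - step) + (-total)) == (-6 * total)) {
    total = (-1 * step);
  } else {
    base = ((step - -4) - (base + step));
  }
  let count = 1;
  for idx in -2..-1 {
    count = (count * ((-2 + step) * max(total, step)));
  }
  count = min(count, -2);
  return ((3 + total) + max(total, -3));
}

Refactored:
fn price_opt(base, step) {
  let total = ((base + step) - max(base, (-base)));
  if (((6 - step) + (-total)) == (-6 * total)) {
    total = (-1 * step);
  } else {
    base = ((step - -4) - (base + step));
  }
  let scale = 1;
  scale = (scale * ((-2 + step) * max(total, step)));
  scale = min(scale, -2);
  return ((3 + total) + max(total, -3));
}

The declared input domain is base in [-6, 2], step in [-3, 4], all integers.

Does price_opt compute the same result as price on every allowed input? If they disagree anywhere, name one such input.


Equivalent — the differences include local variable names differ; loop structure differs; statement counts differ; min/max/abs usage differs, yet no declared input distinguishes the two.
As a probe, take base=-4, step=4: price runs total = -4; (((6 - step) + (-total)) == (-6 * total)) -> false; base = 8; count = 1; [idx=-2]; count = 8; count = -2; return -4; price_opt runs total = -4; (((6 - step) + (-total)) == (-6 * total)) -> false; base = 8; scale = 1; scale = 8; scale = -2; return -4; both end at -4.
An exhaustive pass over the 72 declared inputs shows identical outputs.
verdict: equivalent


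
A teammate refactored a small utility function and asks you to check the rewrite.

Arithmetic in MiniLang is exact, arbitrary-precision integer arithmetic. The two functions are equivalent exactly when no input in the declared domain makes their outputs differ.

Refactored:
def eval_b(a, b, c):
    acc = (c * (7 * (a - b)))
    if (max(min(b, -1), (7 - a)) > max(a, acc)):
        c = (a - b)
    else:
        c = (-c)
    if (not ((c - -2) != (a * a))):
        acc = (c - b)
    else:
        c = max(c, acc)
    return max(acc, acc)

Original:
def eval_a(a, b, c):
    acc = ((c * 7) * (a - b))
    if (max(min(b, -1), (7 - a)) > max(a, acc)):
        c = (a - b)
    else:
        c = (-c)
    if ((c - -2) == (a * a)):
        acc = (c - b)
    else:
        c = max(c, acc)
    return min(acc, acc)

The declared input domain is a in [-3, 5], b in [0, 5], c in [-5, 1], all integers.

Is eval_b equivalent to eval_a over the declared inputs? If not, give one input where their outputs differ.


The one real change (`min(acc, acc)` became `max(acc, acc)`) has no effect anywhere in the declared ranges.
As a probe, take a=-2, b=1, c=-1: eval_a runs acc = 21; (max(min(b, -1), (7 - a)) > max(a, acc)) -> false; c = 1; ((c - -2) == (a * a)) -> false; c = 21; return 21; eval_b runs acc = 21; (max(min(b, -1), (7 - a)) > max(a, acc)) -> false; c = 1; (not ((c - -2) != (a * a))) -> false; c = 21; return 21; both end at 21.
Checked all 378 inputs in the declared domain: the outputs agree on every one.
verdict: equivalent


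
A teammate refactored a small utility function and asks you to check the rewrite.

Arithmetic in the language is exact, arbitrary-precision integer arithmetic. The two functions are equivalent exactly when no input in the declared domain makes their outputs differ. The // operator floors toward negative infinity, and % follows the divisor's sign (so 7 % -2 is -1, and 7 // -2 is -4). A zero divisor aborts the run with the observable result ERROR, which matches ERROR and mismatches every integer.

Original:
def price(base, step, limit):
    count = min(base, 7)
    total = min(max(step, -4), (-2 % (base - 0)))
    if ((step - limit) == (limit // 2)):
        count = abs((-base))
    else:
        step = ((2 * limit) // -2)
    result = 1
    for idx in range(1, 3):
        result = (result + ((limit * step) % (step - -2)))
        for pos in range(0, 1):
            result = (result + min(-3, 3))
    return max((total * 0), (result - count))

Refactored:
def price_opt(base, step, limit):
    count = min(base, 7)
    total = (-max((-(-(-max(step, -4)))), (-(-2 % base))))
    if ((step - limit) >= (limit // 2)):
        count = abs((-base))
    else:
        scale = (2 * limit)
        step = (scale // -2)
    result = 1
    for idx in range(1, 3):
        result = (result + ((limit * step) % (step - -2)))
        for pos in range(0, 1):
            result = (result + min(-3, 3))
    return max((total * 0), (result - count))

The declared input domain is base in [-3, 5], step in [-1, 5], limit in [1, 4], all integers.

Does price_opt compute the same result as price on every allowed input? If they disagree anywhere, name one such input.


The rewrite breaks on base=-3, step=4, limit=2, where the results are ERROR and 0.
price: count = -3; total = -2; ((step - limit) == (limit // 2)) -> false; step = -2; result = 1; [idx=1]; division by zero -> ERROR
price_opt: count = -3; total = -2; ((step - limit) >= (limit // 2)) -> true; count = 3; result = 1; [idx=1]; result = 3; [pos=0]; result = 0; [idx=2]; result = 2; [pos=0]; result = -1; return 0
verdict: not equivalent; witness: base=-3, step=4, limit=2


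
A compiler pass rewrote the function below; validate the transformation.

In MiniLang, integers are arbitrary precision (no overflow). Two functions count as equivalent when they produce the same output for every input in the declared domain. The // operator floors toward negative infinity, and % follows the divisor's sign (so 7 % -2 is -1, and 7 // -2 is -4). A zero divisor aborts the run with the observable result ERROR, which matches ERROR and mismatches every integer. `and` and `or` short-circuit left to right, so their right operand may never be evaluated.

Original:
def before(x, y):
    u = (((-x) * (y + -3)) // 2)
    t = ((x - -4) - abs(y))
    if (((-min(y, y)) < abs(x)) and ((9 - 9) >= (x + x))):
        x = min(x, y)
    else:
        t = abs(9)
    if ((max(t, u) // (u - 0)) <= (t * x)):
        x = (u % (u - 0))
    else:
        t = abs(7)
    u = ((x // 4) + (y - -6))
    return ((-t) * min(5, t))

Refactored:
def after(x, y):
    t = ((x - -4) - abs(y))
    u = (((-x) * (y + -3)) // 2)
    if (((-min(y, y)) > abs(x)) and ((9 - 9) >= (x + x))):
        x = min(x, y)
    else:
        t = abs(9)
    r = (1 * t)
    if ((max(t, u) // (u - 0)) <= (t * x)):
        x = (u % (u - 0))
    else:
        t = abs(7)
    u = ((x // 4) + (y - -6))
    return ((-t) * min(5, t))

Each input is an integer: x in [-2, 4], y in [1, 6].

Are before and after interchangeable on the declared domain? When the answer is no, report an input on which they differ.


Run the pair on x=-2, y=2.
before: u = -1; t = 0; (((-min(y, y)) < abs(x)) and ((9 - 9) >= (x + x))) -> true; x = -2; ((max(t, u) // (u - 0)) <= (t * x)) -> true; x = 0; u = 8; return 0
after: t = 0; u = -1; (((-min(y, y)) > abs(x)) and ((9 - 9) >= (x + x))) -> false; t = 9; r = 9; ((max(t, u) // (u - 0)) <= (t * x)) -> false; t = 7; u = 7; return -35
0 != -35, so the rewrite changes behavior.
verdict: not equivalent; witness: x=-2, y=2


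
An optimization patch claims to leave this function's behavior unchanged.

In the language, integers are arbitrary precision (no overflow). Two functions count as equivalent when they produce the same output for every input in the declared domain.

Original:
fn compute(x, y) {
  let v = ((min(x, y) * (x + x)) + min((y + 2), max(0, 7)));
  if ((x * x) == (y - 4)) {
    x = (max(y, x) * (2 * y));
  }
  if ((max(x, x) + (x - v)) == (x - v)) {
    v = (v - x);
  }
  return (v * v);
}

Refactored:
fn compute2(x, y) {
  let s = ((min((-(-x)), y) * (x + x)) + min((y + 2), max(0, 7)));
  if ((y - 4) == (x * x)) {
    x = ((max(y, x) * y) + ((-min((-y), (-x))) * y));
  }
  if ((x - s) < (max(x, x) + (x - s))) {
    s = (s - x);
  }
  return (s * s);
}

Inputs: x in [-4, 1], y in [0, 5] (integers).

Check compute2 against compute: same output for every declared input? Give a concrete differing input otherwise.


Try x=-1, y=5.
compute: v = 9; ((x * x) == (y - 4)) -> true; x = 50; ((max(x, x) + (x - v)) == (x - v)) -> false; return 81
compute2: s = 9; ((y - 4) == (x * x)) -> true; x = 50; ((x - s) < (max(x, x) + (x - s))) -> true; s = -41; return 1681
81 != 1681, so the rewrite changes behavior.
verdict: not equivalent; witness: x=-1, y=5


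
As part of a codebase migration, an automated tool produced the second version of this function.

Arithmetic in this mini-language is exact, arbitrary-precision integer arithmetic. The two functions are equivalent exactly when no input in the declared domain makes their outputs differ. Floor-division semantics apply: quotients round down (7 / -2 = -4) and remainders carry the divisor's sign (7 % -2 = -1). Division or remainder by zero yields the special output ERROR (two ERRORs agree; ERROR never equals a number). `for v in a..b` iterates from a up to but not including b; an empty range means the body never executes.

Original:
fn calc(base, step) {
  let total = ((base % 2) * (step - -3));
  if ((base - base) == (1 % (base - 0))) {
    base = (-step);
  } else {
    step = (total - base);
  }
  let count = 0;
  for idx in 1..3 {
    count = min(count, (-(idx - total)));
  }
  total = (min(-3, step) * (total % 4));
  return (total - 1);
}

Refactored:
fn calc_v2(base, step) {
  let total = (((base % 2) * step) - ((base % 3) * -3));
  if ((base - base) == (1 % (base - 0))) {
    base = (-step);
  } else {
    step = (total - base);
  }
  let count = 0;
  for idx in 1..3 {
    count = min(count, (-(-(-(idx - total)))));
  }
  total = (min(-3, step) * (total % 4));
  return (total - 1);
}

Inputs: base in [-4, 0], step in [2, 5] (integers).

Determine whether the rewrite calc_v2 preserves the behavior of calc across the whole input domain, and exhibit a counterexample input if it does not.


Try base=-4, step=2.
calc: total = 0; ((base - base) == (1 % (base - 0))) -> false; step = 4; count = 0; [idx=1]; count = -1; [idx=2]; count = -2; total = 0; return -1
calc_v2: total = 6; ((base - base) == (1 % (base - 0))) -> false; step = 10; count = 0; [idx=1]; count = 0; [idx=2]; count = 0; total = -6; return -7
-1 vs -7 — the two versions disagree here.
verdict: not equivalent; witness: base=-4, step=2


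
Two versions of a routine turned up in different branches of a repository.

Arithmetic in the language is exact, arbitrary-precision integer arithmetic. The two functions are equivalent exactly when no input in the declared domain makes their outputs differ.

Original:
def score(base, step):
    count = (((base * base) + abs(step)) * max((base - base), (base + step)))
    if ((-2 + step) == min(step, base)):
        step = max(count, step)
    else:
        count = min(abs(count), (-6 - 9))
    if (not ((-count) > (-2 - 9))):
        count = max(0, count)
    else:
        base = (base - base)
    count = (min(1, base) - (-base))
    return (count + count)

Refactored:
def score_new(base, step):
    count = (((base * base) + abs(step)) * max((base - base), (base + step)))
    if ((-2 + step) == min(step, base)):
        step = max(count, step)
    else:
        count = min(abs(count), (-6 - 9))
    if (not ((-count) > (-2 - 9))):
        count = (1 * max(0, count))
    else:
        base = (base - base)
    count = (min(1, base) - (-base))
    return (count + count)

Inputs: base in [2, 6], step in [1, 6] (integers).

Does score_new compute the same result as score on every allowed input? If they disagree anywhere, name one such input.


Differences: constant usage differs, plus arithmetic usage differs — yet all 30 inputs agree.
verdict: equivalent


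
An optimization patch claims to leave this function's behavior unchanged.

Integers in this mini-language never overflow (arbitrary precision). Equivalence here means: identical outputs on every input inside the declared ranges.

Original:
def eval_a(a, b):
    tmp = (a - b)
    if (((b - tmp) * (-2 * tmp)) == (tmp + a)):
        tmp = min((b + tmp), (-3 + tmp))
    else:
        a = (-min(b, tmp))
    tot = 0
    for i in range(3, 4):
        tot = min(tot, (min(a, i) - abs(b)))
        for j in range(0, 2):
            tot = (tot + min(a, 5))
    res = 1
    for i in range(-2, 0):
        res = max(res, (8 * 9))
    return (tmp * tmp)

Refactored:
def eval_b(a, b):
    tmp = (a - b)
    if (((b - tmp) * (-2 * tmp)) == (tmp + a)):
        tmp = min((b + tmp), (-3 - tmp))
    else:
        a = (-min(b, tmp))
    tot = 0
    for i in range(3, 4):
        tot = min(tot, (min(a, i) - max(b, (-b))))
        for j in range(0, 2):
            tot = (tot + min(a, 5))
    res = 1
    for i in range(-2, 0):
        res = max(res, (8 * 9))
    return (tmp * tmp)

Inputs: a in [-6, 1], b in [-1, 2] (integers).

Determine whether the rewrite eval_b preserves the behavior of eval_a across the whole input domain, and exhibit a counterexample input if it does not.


Run the pair on a=1, b=0.
eval_a: tmp becomes 1; next (((b - tmp) * (-2 * tmp)) == (tmp + a)) evaluates to true; next tmp becomes -2; next tot becomes 0; next at i=3:; next tot becomes 0; next at j=0:; next tot becomes 1; next at j=1:; next tot becomes 2; next res becomes 1; next at i=-2:; next res becomes 72; next at i=-1:; next res becomes 72; next final value 4
eval_b: tmp becomes 1; next (((b - tmp) * (-2 * tmp)) == (tmp + a)) evaluates to true; next tmp becomes -4; next tot becomes 0; next at i=3:; next tot becomes 0; next at j=0:; next tot becomes 1; next at j=1:; next tot becomes 2; next res becomes 1; next at i=-2:; next res becomes 72; next at i=-1:; next res becomes 72; next final value 16
4 and 16 differ, so these are not the same function on this domain.
verdict: not equivalent; witness: a=1, b=0


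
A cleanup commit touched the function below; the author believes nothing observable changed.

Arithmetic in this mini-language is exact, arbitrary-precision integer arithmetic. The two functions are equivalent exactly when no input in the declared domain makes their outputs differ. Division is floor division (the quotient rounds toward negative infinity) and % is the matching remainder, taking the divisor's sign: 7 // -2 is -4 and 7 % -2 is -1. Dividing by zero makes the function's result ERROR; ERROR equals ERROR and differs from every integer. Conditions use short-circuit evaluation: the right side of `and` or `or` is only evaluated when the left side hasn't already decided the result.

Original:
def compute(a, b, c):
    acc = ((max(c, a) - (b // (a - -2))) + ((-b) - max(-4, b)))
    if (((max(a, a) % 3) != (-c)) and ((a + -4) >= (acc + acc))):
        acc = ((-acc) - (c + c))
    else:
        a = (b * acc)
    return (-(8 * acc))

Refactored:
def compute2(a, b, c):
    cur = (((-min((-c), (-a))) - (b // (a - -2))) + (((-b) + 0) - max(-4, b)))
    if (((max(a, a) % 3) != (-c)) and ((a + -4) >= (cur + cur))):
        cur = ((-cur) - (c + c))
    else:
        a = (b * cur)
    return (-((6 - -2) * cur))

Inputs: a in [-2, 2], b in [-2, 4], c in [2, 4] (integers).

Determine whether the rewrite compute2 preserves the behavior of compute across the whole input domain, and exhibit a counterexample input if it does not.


Although arithmetic usage differs; also local variable names differ; also constant usage differs; also min/max/abs usage differs, 105/105 inputs agree.
verdict: equivalent
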